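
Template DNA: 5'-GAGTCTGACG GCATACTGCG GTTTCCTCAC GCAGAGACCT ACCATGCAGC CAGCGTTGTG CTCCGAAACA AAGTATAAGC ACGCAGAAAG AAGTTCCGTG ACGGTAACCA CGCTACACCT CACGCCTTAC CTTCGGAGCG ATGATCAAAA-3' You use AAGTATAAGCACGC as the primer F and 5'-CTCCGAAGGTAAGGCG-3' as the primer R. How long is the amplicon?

68 bp

Forward primer AAGTATAAGCACGC is found on the top strand at positions 71–84.
The reverse primer's reverse complement is CGCCTTACCTTCGGAG, which matches the template at positions 123–138.
Amplicon spans positions 71–138: 68 bp.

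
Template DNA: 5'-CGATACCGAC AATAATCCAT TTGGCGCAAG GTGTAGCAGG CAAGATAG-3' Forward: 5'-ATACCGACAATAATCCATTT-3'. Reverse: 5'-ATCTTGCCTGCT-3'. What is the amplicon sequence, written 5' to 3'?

Scanning the template, ATACCGACAATAATCCATTT occurs at positions 3–22; this primer anneals to the bottom strand there with its 3' end pointing downstream.
Taking the reverse complement of ATCTTGCCTGCT gives AGCAGGCAAGAT, found at positions 35–46 on the template; the primer anneals here to the top strand with its 3' end pointing upstream.
The product is the template from position 3 through 46 (44 bp).

5'-ATACCGACAATAATCCATTTGGCGCAAGGTGTAGCAGGCAAGAT-3'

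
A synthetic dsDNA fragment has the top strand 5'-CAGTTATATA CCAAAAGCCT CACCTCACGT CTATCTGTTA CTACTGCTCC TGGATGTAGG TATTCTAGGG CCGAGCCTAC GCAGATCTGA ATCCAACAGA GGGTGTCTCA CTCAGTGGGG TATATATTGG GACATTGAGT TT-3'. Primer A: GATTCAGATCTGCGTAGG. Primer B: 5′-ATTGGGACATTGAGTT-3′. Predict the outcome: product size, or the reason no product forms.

No product — the primers' 3' ends point away from each other.

Primer A (GATTCAGATCTGCGTAGG) has reverse complement CCTACGCAGATCTGAATC, which matches the top strand at positions 76–93; primer A anneals to the top strand there with its 3' end pointing upstream toward position 76.
Primer B (ATTGGGACATTGAGTT) matches the top strand directly at positions 126–141; it anneals to the bottom strand with its 3' end pointing downstream toward position 141.
The 3' ends diverge (primer A extends toward position 1, primer B toward position 142), so the primers never converge on a shared product.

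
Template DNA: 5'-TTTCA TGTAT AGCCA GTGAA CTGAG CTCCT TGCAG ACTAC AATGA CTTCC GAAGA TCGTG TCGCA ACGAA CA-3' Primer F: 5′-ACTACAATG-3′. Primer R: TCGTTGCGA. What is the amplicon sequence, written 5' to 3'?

5'-ACTACAATGACTTCCGAAGATCGTGTCGCAACGA-3'

Forward primer ACTACAATG is found on the top strand at positions 36–44.
The reverse primer's reverse complement is TCGCAACGA, which matches the template at positions 61–69.
The product is the template from position 36 through 69 (34 bp).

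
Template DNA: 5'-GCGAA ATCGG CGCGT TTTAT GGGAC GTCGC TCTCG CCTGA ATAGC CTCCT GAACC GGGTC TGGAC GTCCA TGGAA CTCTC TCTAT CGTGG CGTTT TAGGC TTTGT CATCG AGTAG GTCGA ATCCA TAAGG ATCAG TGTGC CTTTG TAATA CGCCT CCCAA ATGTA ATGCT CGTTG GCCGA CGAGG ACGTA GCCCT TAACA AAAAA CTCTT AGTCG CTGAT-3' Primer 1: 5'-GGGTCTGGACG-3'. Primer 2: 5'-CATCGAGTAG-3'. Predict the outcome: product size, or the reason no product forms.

No product — both primers anneal to the same strand and extend in the same direction.

Primer 1 (GGGTCTGGACG) matches the top strand at positions 56–66 (3' end points downstream).
Primer 2 (CATCGAGTAG) also matches the top strand directly, at positions 106–115 — its reverse complement CTACTCGATG is not present.
Both primers anneal to the bottom strand with 3' ends pointing the same way, so neither can prime synthesis back toward the other.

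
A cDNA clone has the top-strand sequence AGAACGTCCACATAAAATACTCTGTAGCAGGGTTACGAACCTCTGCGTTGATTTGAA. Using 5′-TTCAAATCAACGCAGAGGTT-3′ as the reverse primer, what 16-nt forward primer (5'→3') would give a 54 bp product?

5'-ACGTCCACATAAAATA-3'

The reverse primer's reverse complement AACCTCTGCGTTGATTTGAA matches the template at positions 38–57, so the product ends at position 57.
A 54 bp product then starts at position 57 − 54 + 1 = 4.
The forward primer is identical to the top strand there: ACGTCCACATAAAATA.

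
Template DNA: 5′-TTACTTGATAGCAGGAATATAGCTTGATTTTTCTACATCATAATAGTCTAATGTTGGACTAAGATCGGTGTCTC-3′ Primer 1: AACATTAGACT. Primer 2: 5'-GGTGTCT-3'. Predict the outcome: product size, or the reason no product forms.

No product — the primers' 3' ends point away from each other.

Primer 1 (AACATTAGACT) has reverse complement AGTCTAATGTT, which matches the top strand at positions 45–55; primer 1 anneals to the top strand there with its 3' end pointing upstream toward position 45.
Primer 2 (GGTGTCT) matches the top strand directly at positions 67–73; it anneals to the bottom strand with its 3' end pointing downstream toward position 73.
The 3' ends diverge (primer 1 extends toward position 1, primer 2 toward position 74), so the primers never converge on a shared product.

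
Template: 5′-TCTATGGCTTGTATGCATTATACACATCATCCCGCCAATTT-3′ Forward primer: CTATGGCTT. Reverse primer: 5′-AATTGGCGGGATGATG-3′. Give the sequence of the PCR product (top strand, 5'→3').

5'-CTATGGCTTGTATGCATTATACACATCATCCCGCCAATT-3'

Forward primer CTATGGCTT is found on the top strand at positions 2–10.
The reverse primer's reverse complement is CATCATCCCGCCAATT, which matches the template at positions 25–40.
The product is the template from position 2 through 40 (39 bp).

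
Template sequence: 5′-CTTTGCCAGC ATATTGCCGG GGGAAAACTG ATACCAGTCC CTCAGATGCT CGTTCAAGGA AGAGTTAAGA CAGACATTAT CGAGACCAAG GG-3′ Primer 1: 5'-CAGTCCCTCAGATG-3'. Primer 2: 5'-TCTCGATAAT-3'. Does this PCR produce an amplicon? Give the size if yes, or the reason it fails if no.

Primer 1 (CAGTCCCTCAGATG) matches the top strand at positions 35–48; it acts as a forward primer.
Primer 2's reverse complement is ATTATCGAGA, matching the top strand at positions 76–85; it acts as a reverse primer.
The 3' ends face each other across positions 35–85, giving a 51 bp product.

Yes — a 51 bp product.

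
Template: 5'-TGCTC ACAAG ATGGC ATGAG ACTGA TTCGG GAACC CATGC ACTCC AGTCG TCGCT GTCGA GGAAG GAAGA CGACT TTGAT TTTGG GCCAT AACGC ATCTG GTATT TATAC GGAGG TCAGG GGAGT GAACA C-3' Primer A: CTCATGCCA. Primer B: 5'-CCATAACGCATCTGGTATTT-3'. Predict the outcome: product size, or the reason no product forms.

No product — the primers' 3' ends point away from each other.

Primer A (CTCATGCCA) has reverse complement TGGCATGAG, which matches the top strand at positions 12–20; primer A anneals to the top strand there with its 3' end pointing upstream toward position 12.
Primer B (CCATAACGCATCTGGTATTT) matches the top strand directly at positions 87–106; it anneals to the bottom strand with its 3' end pointing downstream toward position 106.
The 3' ends diverge (primer A extends toward position 1, primer B toward position 131), so the primers never converge on a shared product.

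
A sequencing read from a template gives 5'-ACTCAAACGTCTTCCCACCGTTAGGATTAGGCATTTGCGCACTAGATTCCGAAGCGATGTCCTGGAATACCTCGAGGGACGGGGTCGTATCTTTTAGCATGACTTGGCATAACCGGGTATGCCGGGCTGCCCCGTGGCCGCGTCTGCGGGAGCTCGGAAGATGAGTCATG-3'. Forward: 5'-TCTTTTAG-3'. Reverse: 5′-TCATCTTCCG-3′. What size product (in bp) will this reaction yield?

75 bp

The forward primer matches the template at positions 90–97.
Taking the reverse complement of TCATCTTCCG gives CGGAAGATGA, found at positions 155–164 on the template; the primer anneals here to the top strand with its 3' end pointing upstream.
Amplicon spans positions 90–164: 75 bp.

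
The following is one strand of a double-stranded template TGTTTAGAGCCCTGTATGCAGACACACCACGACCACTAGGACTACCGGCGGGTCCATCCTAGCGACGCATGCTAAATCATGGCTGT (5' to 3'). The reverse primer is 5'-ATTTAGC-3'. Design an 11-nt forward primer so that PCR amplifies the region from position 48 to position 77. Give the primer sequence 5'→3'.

The reverse primer's reverse complement GCTAAAT matches the template at positions 71–77; the product starts at position 48.
The forward primer is identical to the top strand over positions 48–58: GCGGGTCCATC.

5'-GCGGGTCCATC-3'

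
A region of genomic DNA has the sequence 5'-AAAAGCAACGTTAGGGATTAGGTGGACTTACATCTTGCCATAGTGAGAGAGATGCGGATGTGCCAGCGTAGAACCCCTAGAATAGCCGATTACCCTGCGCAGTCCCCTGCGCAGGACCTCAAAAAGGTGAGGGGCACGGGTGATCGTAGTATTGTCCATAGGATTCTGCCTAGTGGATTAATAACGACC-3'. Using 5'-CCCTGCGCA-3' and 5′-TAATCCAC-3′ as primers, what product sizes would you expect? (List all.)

88 bp, 76 bp

The forward primer CCCTGCGCA matches the top strand at positions 93–101, 105–113.
The reverse primer's reverse complement is GTGGATTA, matching at positions 173–180.
Each forward site pairs with the reverse site to give a product ending at position 180: sizes 88, 76 bp.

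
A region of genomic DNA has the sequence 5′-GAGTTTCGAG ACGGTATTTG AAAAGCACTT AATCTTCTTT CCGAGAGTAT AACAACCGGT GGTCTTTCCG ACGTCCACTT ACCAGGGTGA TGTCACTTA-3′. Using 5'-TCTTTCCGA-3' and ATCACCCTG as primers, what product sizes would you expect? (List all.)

56 bp, 29 bp

The forward primer TCTTTCCGA matches the top strand at positions 36–44, 63–71.
The reverse primer's reverse complement is CAGGGTGAT, matching at positions 83–91.
Each forward site pairs with the reverse site to give a product ending at position 91: sizes 56, 29 bp.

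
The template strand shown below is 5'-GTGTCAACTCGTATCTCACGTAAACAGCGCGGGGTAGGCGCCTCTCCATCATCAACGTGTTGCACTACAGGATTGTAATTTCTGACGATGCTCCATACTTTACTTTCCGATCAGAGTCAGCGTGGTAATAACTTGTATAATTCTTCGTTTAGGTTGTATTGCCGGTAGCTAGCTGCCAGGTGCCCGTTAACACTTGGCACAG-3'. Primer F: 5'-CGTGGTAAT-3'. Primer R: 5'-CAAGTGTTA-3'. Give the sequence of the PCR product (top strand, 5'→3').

Forward primer CGTGGTAAT is found on the top strand at positions 121–129.
Reverse complement of the reverse primer: TAACACTTG. This occurs on the top strand at positions 188–196.
The product is the template from position 121 through 196 (76 bp).

5'-CGTGGTAATAACTTGTATAATTCTTCGTTTAGGTTGTATTGCCGGTAGCTAGCTGCCAGGTGCCCGTTAACACTTG-3'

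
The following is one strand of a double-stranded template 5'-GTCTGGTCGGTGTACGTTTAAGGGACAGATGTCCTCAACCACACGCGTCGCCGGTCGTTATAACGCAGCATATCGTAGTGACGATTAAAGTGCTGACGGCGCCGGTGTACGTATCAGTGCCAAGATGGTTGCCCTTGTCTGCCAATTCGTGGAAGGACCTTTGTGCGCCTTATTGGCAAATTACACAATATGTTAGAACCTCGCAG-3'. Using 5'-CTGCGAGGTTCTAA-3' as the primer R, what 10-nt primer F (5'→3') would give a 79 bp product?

5'-GTTGCCCTTG-3'

The reverse primer's reverse complement TTAGAACCTCGCAG matches the template at positions 193–206, so the product ends at position 206.
A 79 bp product then starts at position 206 − 79 + 1 = 128.
The forward primer is identical to the top strand there: GTTGCCCTTG.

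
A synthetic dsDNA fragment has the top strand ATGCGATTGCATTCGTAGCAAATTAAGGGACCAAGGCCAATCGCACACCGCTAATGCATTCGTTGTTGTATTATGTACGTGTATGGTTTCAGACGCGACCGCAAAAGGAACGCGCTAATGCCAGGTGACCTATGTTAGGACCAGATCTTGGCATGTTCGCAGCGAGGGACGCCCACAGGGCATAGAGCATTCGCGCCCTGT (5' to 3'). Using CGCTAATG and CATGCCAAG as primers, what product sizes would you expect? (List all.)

The forward primer CGCTAATG matches the top strand at positions 49–56, 113–120.
The reverse primer's reverse complement is CTTGGCATG, matching at positions 147–155.
Each forward site pairs with the reverse site to give a product ending at position 155: sizes 107, 43 bp.

107 bp, 43 bp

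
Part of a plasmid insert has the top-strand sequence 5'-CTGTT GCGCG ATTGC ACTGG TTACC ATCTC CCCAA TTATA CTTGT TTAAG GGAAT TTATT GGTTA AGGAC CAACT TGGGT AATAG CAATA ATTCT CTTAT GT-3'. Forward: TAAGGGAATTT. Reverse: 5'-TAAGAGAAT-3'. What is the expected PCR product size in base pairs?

53 bp

The forward primer matches the template at positions 47–57.
Taking the reverse complement of TAAGAGAAT gives ATTCTCTTA, found at positions 91–99 on the template; the primer anneals here to the top strand with its 3' end pointing upstream.
The product runs from position 47 to position 99, so its length is 99 − 47 + 1 = 53 bp.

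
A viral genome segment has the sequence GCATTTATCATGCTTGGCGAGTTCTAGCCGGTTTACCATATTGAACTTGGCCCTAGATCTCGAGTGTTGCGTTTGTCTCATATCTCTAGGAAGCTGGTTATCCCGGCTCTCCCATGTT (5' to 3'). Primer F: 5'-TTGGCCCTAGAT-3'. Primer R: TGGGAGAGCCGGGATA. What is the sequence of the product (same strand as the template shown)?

Scanning the template, TTGGCCCTAGAT occurs at positions 47–58; this primer anneals to the bottom strand there with its 3' end pointing downstream.
Reverse complement of the reverse primer: TATCCCGGCTCTCCCA. This occurs on the top strand at positions 99–114.
The product is the template from position 47 through 114 (68 bp).

5'-TTGGCCCTAGATCTCGAGTGTTGCGTTTGTCTCATATCTCTAGGAAGCTGGTTATCCCGGCTCTCCCA-3'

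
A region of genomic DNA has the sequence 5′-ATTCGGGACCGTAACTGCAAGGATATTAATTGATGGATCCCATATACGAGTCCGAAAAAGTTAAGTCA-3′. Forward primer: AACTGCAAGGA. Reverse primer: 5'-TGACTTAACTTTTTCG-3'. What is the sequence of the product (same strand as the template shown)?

Scanning the template, AACTGCAAGGA occurs at positions 13–23; this primer anneals to the bottom strand there with its 3' end pointing downstream.
Reverse complement of the reverse primer: CGAAAAAGTTAAGTCA. This occurs on the top strand at positions 53–68.
The product is the template from position 13 through 68 (56 bp).

5'-AACTGCAAGGATATTAATTGATGGATCCCATATACGAGTCCGAAAAAGTTAAGTCA-3'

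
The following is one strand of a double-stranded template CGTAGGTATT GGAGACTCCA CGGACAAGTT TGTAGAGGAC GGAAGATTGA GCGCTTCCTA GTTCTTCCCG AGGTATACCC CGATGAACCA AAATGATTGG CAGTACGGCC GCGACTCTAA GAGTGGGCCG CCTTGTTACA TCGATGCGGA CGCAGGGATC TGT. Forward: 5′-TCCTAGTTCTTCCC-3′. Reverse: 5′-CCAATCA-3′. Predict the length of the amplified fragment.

Forward primer TCCTAGTTCTTCCC is found on the top strand at positions 56–69.
The reverse primer's reverse complement is TGATTGG, which matches the template at positions 94–100.
Amplicon spans positions 56–100: 45 bp.

45 bp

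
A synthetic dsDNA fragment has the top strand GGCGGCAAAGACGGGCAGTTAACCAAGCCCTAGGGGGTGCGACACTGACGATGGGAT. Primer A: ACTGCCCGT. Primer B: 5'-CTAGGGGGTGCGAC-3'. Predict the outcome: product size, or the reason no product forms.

No product — the primers' 3' ends point away from each other.

Primer A (ACTGCCCGT) has reverse complement ACGGGCAGT, which matches the top strand at positions 11–19; primer A anneals to the top strand there with its 3' end pointing upstream toward position 11.
Primer B (CTAGGGGGTGCGAC) matches the top strand directly at positions 30–43; it anneals to the bottom strand with its 3' end pointing downstream toward position 43.
The 3' ends diverge (primer A extends toward position 1, primer B toward position 57), so the primers never converge on a shared product.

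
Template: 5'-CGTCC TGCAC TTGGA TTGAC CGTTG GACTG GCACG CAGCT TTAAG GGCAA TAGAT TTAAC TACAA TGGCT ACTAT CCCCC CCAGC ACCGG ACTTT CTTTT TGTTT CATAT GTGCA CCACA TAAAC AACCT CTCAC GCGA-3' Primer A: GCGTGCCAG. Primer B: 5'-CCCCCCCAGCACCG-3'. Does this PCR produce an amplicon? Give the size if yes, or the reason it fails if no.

No product — the primers' 3' ends point away from each other.

Primer A (GCGTGCCAG) has reverse complement CTGGCACGC, which matches the top strand at positions 28–36; primer A anneals to the top strand there with its 3' end pointing upstream toward position 28.
Primer B (CCCCCCCAGCACCG) matches the top strand directly at positions 76–89; it anneals to the bottom strand with its 3' end pointing downstream toward position 89.
The 3' ends diverge (primer A extends toward position 1, primer B toward position 139), so the primers never converge on a shared product.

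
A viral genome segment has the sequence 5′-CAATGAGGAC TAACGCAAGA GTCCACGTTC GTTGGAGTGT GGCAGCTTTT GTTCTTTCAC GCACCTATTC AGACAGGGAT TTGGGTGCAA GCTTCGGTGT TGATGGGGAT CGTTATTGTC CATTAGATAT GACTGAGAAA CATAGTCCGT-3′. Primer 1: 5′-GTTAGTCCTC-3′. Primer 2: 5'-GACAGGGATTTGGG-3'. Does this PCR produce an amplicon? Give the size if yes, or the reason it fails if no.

No product — the primers' 3' ends point away from each other.

Primer 1 (GTTAGTCCTC) has reverse complement GAGGACTAAC, which matches the top strand at positions 5–14; primer 1 anneals to the top strand there with its 3' end pointing upstream toward position 5.
Primer 2 (GACAGGGATTTGGG) matches the top strand directly at positions 72–85; it anneals to the bottom strand with its 3' end pointing downstream toward position 85.
The 3' ends diverge (primer 1 extends toward position 1, primer 2 toward position 150), so the primers never converge on a shared product.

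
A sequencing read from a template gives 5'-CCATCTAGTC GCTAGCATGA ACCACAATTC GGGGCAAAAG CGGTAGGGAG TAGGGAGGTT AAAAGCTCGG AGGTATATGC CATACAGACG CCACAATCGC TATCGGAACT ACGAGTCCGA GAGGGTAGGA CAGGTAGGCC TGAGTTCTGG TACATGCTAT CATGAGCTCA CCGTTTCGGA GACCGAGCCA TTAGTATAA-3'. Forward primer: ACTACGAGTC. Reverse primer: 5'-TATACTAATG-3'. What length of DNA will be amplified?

91 bp

The forward primer matches the template at positions 108–117.
The reverse primer's reverse complement is CATTAGTATA, which matches the template at positions 189–198.
Amplicon spans positions 108–198: 91 bp.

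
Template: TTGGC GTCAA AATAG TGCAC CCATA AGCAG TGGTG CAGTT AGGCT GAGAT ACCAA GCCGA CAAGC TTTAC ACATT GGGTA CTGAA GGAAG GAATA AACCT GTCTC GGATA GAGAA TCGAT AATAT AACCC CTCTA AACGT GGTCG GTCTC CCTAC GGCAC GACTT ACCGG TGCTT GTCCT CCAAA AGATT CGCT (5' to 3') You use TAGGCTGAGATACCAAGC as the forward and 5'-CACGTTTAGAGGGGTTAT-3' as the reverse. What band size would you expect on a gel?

102 bp

Forward primer TAGGCTGAGATACCAAGC is found on the top strand at positions 40–57.
Reverse complement of the reverse primer: ATAACCCCTCTAAACGTG. This occurs on the top strand at positions 124–141.
Product length = (reverse-primer end) − (forward-primer start) + 1 = 141 − 40 + 1 = 102 bp.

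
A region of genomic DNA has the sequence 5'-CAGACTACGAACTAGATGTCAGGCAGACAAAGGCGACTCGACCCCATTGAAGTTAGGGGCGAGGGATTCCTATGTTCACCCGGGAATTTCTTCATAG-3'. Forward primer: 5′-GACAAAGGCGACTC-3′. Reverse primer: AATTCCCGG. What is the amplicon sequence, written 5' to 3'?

5'-GACAAAGGCGACTCGACCCCATTGAAGTTAGGGGCGAGGGATTCCTATGTTCACCCGGGAATT-3'

The forward primer matches the template at positions 26–39.
Reverse complement of the reverse primer: CCGGGAATT. This occurs on the top strand at positions 80–88.
The product is the template from position 26 through 88 (63 bp).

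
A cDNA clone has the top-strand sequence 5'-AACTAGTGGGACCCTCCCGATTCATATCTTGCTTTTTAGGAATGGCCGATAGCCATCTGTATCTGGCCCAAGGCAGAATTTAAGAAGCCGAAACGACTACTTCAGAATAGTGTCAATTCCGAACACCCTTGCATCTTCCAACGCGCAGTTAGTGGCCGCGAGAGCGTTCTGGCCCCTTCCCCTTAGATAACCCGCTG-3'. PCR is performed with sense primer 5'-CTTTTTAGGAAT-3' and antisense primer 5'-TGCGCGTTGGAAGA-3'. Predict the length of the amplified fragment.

Forward primer CTTTTTAGGAAT is found on the top strand at positions 32–43.
Taking the reverse complement of TGCGCGTTGGAAGA gives TCTTCCAACGCGCA, found at positions 134–147 on the template; the primer anneals here to the top strand with its 3' end pointing upstream.
Product length = (reverse-primer end) − (forward-primer start) + 1 = 147 − 32 + 1 = 116 bp.

116 bp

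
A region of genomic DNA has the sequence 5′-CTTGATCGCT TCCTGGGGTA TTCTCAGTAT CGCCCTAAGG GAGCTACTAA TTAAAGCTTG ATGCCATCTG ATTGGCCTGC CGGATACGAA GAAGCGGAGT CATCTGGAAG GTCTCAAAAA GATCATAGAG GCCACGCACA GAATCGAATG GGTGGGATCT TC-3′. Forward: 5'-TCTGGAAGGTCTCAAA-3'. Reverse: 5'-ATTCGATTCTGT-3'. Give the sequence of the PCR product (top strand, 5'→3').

5'-TCTGGAAGGTCTCAAAAAGATCATAGAGGCCACGCACAGAATCGAAT-3'

Scanning the template, TCTGGAAGGTCTCAAA occurs at positions 103–118; this primer anneals to the bottom strand there with its 3' end pointing downstream.
The reverse primer's reverse complement is ACAGAATCGAAT, which matches the template at positions 138–149.
The product is the template from position 103 through 149 (47 bp).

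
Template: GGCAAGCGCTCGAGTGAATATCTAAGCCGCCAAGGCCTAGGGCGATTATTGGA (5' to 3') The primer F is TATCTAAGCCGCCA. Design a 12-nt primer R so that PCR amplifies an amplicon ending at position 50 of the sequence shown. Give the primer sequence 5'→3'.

The forward primer binds at positions 19–32; the product's 3' end on the top strand is position 50.
The reverse primer anneals to the top strand over positions 39–50, i.e. to AGGGCGATTATT.
Its sequence written 5'→3' is the reverse complement: AATAATCGCCCT.

5'-AATAATCGCCCT-3'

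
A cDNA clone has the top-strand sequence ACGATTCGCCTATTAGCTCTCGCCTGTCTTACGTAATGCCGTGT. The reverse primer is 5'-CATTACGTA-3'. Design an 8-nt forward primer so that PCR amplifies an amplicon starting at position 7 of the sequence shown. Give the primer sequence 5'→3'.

5'-CGCCTATT-3'

The reverse primer's reverse complement TACGTAATG matches the template at positions 30–38; the product starts at position 7.
The forward primer is identical to the top strand over positions 7–14: CGCCTATT.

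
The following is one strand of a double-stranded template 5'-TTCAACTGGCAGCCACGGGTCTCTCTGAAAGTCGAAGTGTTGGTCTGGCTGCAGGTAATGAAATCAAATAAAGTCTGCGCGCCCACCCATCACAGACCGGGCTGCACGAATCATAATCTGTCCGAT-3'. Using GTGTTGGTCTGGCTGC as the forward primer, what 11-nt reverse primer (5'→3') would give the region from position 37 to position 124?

The product's 3' end on the top strand is position 124.
The reverse primer anneals to the top strand over positions 114–124, i.e. to TAATCTGTCCG.
Its sequence written 5'→3' is the reverse complement: CGGACAGATTA.

5'-CGGACAGATTA-3'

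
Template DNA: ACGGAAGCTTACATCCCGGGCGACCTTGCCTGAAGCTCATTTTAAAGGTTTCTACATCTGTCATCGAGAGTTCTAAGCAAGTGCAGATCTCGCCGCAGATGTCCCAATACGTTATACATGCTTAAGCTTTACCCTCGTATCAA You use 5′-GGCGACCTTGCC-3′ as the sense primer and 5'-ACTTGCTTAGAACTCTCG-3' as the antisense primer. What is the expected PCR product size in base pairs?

64 bp

The forward primer matches the template at positions 19–30.
The reverse primer's reverse complement is CGAGAGTTCTAAGCAAGT, which matches the template at positions 65–82.
Amplicon spans positions 19–82: 64 bp.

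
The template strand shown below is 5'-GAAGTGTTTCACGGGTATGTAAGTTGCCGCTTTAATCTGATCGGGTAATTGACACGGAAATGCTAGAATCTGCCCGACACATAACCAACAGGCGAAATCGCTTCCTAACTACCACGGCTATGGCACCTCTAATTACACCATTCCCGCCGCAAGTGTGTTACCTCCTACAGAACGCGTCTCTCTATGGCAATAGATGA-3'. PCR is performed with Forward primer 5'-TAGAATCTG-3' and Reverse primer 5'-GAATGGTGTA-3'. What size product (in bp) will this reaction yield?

Scanning the template, TAGAATCTG occurs at positions 64–72; this primer anneals to the bottom strand there with its 3' end pointing downstream.
Taking the reverse complement of GAATGGTGTA gives TACACCATTC, found at positions 134–143 on the template; the primer anneals here to the top strand with its 3' end pointing upstream.
Product length = (reverse-primer end) − (forward-primer start) + 1 = 143 − 64 + 1 = 80 bp.

80 bp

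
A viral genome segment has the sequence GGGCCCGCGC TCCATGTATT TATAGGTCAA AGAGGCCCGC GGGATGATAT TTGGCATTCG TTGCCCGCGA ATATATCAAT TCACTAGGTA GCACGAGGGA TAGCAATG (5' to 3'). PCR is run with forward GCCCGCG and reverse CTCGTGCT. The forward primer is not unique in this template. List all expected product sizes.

95 bp, 63 bp, 35 bp

The forward primer GCCCGCG matches the top strand at positions 3–9, 35–41, 63–69.
The reverse primer's reverse complement is AGCACGAG, matching at positions 90–97.
Each forward site pairs with the reverse site to give a product ending at position 97: sizes 95, 63, 35 bp.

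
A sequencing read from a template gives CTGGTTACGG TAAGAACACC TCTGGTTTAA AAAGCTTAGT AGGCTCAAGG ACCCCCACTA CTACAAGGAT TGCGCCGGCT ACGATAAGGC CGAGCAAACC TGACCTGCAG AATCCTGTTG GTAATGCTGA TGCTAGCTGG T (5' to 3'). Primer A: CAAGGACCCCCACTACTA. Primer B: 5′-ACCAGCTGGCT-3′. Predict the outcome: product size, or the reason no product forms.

Primer B (ACCAGCTGGCT) does not match the top strand, and its reverse complement AGCCAGCTGGT does not match either.
With no annealing site for primer B, no amplification occurs.

No product — primer B has no binding site in the template.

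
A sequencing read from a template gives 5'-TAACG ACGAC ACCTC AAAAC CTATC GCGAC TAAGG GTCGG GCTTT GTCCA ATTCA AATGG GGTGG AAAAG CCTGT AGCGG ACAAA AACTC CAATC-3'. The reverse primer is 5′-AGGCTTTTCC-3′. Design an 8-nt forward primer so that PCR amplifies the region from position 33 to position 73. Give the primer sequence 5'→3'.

The reverse primer's reverse complement GGAAAAGCCT matches the template at positions 64–73; the product starts at position 33.
The forward primer is identical to the top strand over positions 33–40: AGGGTCGG.

5'-AGGGTCGG-3'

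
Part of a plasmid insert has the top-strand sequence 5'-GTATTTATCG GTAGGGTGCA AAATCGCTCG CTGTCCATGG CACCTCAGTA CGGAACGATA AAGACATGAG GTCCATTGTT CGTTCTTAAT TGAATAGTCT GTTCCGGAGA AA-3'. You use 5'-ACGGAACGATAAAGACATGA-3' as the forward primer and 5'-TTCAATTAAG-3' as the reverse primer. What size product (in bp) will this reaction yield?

45 bp

Forward primer ACGGAACGATAAAGACATGA is found on the top strand at positions 50–69.
Reverse complement of the reverse primer: CTTAATTGAA. This occurs on the top strand at positions 85–94.
The product runs from position 50 to position 94, so its length is 94 − 50 + 1 = 45 bp.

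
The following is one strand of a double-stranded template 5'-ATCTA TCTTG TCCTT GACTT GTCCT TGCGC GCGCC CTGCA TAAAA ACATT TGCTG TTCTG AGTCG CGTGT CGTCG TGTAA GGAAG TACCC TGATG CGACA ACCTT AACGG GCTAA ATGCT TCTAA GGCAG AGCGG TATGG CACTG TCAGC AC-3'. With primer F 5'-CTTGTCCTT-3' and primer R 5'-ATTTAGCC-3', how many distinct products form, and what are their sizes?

Two products: 111 bp, 100 bp

The forward primer CTTGTCCTT matches the top strand at positions 7–15, 18–26.
The reverse primer's reverse complement is GGCTAAAT, matching at positions 110–117.
Each forward site pairs with the reverse site to give a product ending at position 117: sizes 111, 100 bp.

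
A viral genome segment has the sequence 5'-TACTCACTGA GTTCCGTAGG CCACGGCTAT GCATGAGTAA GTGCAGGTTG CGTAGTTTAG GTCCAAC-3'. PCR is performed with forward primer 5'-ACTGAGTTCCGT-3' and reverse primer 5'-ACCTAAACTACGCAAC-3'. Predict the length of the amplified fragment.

57 bp

The forward primer matches the template at positions 6–17.
Taking the reverse complement of ACCTAAACTACGCAAC gives GTTGCGTAGTTTAGGT, found at positions 47–62 on the template; the primer anneals here to the top strand with its 3' end pointing upstream.
Amplicon spans positions 6–62: 57 bp.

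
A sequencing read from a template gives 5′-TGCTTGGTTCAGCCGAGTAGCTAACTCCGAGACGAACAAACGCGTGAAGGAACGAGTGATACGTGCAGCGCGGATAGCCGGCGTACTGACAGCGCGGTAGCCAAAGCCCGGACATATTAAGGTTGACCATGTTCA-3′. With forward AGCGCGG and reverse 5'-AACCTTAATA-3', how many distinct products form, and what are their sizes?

Two products: 58 bp, 34 bp

The forward primer AGCGCGG matches the top strand at positions 67–73, 91–97.
The reverse primer's reverse complement is TATTAAGGTT, matching at positions 115–124.
Each forward site pairs with the reverse site to give a product ending at position 124: sizes 58, 34 bp.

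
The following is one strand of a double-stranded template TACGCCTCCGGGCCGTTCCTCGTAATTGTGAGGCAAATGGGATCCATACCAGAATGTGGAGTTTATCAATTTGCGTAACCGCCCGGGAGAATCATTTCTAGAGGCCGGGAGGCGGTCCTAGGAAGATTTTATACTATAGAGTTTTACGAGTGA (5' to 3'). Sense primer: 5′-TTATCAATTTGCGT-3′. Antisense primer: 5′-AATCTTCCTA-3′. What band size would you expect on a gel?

66 bp

Forward primer TTATCAATTTGCGT is found on the top strand at positions 63–76.
Taking the reverse complement of AATCTTCCTA gives TAGGAAGATT, found at positions 119–128 on the template; the primer anneals here to the top strand with its 3' end pointing upstream.
Product length = (reverse-primer end) − (forward-primer start) + 1 = 128 − 63 + 1 = 66 bp.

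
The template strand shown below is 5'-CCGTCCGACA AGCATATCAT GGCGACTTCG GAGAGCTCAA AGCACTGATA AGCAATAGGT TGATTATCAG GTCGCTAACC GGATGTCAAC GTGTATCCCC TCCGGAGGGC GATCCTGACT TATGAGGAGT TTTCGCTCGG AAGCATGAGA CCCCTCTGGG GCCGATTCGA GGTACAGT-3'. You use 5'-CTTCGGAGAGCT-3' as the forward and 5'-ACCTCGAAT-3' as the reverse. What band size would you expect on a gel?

148 bp

Scanning the template, CTTCGGAGAGCT occurs at positions 26–37; this primer anneals to the bottom strand there with its 3' end pointing downstream.
The reverse primer's reverse complement is ATTCGAGGT, which matches the template at positions 165–173.
The product runs from position 26 to position 173, so its length is 173 − 26 + 1 = 148 bp.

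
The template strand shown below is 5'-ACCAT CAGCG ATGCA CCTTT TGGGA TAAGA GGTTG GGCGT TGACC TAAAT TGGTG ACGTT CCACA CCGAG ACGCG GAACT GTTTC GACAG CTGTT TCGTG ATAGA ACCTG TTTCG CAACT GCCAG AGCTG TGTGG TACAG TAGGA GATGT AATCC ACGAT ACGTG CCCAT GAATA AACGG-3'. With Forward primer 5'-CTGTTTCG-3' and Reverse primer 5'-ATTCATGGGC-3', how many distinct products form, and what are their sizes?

The forward primer CTGTTTCG matches the top strand at positions 79–86, 91–98, 108–115.
The reverse primer's reverse complement is GCCCATGAAT, matching at positions 165–174.
Each forward site pairs with the reverse site to give a product ending at position 174: sizes 96, 84, 67 bp.

Three products: 96 bp, 84 bp, 67 bp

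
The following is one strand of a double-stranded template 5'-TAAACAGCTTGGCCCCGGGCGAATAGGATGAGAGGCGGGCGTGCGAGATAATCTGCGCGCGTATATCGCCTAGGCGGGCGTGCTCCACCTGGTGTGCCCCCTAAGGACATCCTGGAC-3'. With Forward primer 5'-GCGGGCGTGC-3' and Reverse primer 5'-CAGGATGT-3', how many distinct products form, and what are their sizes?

The forward primer GCGGGCGTGC matches the top strand at positions 35–44, 74–83.
The reverse primer's reverse complement is ACATCCTG, matching at positions 107–114.
Each forward site pairs with the reverse site to give a product ending at position 114: sizes 80, 41 bp.

Two products: 80 bp, 41 bp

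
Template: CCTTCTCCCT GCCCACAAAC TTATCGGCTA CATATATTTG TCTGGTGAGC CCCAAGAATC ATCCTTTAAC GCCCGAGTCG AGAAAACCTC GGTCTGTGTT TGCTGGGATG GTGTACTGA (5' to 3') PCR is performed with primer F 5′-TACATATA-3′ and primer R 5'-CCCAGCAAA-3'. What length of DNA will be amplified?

79 bp

Scanning the template, TACATATA occurs at positions 29–36; this primer anneals to the bottom strand there with its 3' end pointing downstream.
Reverse complement of the reverse primer: TTTGCTGGG. This occurs on the top strand at positions 99–107.
Product length = (reverse-primer end) − (forward-primer start) + 1 = 107 − 29 + 1 = 79 bp.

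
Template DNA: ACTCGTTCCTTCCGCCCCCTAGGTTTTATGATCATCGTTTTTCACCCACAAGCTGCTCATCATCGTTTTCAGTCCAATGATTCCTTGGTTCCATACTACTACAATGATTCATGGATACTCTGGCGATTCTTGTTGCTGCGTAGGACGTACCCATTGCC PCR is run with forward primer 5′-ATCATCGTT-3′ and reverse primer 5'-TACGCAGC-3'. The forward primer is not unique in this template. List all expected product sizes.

112 bp, 84 bp

The forward primer ATCATCGTT matches the top strand at positions 31–39, 59–67.
The reverse primer's reverse complement is GCTGCGTA, matching at positions 135–142.
Each forward site pairs with the reverse site to give a product ending at position 142: sizes 112, 84 bp.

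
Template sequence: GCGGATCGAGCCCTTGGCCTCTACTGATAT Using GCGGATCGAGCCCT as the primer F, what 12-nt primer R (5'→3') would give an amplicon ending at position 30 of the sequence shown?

The forward primer binds at positions 1–14; the product's 3' end on the top strand is position 30.
The reverse primer anneals to the top strand over positions 19–30, i.e. to CTCTACTGATAT.
Its sequence written 5'→3' is the reverse complement: ATATCAGTAGAG.

5'-ATATCAGTAGAG-3'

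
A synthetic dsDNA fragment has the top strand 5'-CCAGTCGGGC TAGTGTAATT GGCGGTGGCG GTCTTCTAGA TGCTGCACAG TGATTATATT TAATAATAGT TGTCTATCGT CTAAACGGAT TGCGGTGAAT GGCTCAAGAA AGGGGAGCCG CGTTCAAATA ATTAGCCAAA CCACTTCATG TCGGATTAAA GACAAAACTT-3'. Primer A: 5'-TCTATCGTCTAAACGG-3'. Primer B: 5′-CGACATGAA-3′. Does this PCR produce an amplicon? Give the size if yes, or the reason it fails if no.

Primer A (TCTATCGTCTAAACGG) matches the top strand at positions 73–88; it acts as a forward primer.
Primer B's reverse complement is TTCATGTCG, matching the top strand at positions 145–153; it acts as a reverse primer.
The 3' ends face each other across positions 73–153, giving an 81 bp product.

Yes — an 81 bp product.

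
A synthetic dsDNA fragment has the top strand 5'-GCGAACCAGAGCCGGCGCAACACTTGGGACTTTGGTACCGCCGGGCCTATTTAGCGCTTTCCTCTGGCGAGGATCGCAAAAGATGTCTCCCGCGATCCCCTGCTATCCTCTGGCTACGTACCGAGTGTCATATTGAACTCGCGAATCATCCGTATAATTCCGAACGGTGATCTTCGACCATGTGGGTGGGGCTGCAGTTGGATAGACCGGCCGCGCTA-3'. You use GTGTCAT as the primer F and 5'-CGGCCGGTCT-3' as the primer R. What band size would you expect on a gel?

89 bp

The forward primer matches the template at positions 125–131.
Taking the reverse complement of CGGCCGGTCT gives AGACCGGCCG, found at positions 204–213 on the template; the primer anneals here to the top strand with its 3' end pointing upstream.
The product runs from position 125 to position 213, so its length is 213 − 125 + 1 = 89 bp.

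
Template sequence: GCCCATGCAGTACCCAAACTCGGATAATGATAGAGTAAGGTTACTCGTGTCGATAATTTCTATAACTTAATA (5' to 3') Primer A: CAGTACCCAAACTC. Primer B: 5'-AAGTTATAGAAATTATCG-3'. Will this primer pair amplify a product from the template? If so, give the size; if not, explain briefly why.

Yes — a 61 bp product.

Primer A (CAGTACCCAAACTC) matches the top strand at positions 8–21; it acts as a forward primer.
Primer B's reverse complement is CGATAATTTCTATAACTT, matching the top strand at positions 51–68; it acts as a reverse primer.
The 3' ends face each other across positions 8–68, giving a 61 bp product.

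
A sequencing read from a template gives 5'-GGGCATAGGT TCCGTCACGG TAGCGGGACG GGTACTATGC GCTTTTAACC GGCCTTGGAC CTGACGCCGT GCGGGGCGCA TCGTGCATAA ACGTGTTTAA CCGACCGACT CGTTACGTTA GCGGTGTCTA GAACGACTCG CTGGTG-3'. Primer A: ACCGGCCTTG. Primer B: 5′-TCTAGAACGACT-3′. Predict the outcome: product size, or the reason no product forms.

No product — both primers anneal to the same strand and extend in the same direction.

Primer A (ACCGGCCTTG) matches the top strand at positions 48–57 (3' end points downstream).
Primer B (TCTAGAACGACT) also matches the top strand directly, at positions 127–138 — its reverse complement AGTCGTTCTAGA is not present.
Both primers anneal to the bottom strand with 3' ends pointing the same way, so neither can prime synthesis back toward the other.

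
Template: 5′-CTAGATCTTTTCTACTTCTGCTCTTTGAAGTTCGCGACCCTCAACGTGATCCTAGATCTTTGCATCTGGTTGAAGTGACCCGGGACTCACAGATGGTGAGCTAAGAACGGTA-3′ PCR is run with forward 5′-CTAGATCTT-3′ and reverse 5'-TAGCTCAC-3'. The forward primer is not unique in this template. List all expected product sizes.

The forward primer CTAGATCTT matches the top strand at positions 1–9, 52–60.
The reverse primer's reverse complement is GTGAGCTA, matching at positions 96–103.
Each forward site pairs with the reverse site to give a product ending at position 103: sizes 103, 52 bp.

103 bp, 52 bp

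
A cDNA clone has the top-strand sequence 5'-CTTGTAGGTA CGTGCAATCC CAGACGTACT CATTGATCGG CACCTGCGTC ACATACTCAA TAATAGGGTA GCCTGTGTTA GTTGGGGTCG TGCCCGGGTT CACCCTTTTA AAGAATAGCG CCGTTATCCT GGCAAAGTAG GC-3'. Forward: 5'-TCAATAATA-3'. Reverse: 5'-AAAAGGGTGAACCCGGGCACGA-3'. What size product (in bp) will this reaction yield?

The forward primer matches the template at positions 57–65.
The reverse primer's reverse complement is TCGTGCCCGGGTTCACCCTTTT, which matches the template at positions 88–109.
Product length = (reverse-primer end) − (forward-primer start) + 1 = 109 − 57 + 1 = 53 bp.

53 bp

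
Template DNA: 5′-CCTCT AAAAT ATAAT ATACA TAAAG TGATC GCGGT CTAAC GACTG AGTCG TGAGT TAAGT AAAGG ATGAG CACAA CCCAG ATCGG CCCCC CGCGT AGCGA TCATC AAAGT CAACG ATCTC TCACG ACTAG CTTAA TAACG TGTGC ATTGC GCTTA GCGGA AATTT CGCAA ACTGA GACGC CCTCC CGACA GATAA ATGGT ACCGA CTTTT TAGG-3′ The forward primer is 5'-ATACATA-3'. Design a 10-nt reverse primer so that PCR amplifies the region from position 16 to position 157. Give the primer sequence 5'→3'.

5'-GCTAAGCGCA-3'

The product's 3' end on the top strand is position 157.
The reverse primer anneals to the top strand over positions 148–157, i.e. to TGCGCTTAGC.
Its sequence written 5'→3' is the reverse complement: GCTAAGCGCA.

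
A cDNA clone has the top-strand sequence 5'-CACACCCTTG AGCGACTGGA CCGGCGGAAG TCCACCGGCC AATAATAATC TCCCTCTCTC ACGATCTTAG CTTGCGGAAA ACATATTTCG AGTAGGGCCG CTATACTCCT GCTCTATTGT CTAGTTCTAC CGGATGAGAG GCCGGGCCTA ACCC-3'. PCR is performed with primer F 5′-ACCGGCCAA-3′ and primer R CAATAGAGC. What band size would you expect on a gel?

86 bp

Scanning the template, ACCGGCCAA occurs at positions 34–42; this primer anneals to the bottom strand there with its 3' end pointing downstream.
The reverse primer's reverse complement is GCTCTATTG, which matches the template at positions 111–119.
Amplicon spans positions 34–119: 86 bp.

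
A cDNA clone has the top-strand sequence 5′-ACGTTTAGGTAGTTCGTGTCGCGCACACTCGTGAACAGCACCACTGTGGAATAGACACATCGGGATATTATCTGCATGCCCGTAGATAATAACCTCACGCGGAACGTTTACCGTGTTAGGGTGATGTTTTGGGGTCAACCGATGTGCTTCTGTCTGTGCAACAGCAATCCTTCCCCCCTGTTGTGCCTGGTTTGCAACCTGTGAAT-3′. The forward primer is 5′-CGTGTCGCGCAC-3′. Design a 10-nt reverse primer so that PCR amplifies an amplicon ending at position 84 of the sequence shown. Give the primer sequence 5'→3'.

The forward primer binds at positions 15–26; the product's 3' end on the top strand is position 84.
The reverse primer anneals to the top strand over positions 75–84, i.e. to CATGCCCGTA.
Its sequence written 5'→3' is the reverse complement: TACGGGCATG.

5'-TACGGGCATG-3'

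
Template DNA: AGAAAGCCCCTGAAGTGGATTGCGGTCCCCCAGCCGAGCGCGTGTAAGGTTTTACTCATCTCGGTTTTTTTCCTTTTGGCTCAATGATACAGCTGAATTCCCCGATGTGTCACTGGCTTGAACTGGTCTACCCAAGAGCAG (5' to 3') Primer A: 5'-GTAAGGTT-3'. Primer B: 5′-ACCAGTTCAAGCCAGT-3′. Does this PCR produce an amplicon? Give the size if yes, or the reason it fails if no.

Primer A (GTAAGGTT) matches the top strand at positions 44–51; it acts as a forward primer.
Primer B's reverse complement is ACTGGCTTGAACTGGT, matching the top strand at positions 112–127; it acts as a reverse primer.
The 3' ends face each other across positions 44–127, giving an 84 bp product.

Yes — an 84 bp product.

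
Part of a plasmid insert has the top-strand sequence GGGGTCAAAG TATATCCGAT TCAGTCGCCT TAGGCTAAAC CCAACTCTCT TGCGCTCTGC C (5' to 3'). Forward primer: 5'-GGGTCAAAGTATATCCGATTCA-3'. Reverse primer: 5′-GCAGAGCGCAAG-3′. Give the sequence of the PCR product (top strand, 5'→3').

5'-GGGTCAAAGTATATCCGATTCAGTCGCCTTAGGCTAAACCCAACTCTCTTGCGCTCTGC-3'

The forward primer matches the template at positions 2–23.
The reverse primer's reverse complement is CTTGCGCTCTGC, which matches the template at positions 49–60.
The product is the template from position 2 through 60 (59 bp).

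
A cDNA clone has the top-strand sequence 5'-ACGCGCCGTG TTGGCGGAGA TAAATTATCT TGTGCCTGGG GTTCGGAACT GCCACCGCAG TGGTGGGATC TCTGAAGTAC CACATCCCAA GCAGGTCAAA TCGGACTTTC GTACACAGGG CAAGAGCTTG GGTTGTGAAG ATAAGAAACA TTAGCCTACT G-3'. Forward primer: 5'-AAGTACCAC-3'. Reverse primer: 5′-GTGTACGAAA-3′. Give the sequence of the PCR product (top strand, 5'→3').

The forward primer matches the template at positions 75–83.
The reverse primer's reverse complement is TTTCGTACAC, which matches the template at positions 107–116.
The product is the template from position 75 through 116 (42 bp).

5'-AAGTACCACATCCCAAGCAGGTCAAATCGGACTTTCGTACAC-3'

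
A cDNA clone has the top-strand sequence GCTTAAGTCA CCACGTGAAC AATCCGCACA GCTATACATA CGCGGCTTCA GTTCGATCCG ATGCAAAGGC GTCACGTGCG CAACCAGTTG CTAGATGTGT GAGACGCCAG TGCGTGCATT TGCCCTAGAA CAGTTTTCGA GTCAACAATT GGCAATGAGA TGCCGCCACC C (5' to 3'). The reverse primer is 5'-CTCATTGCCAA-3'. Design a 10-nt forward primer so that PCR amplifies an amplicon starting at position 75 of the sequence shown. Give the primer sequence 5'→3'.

The reverse primer's reverse complement TTGGCAATGAG matches the template at positions 149–159; the product starts at position 75.
The forward primer is identical to the top strand over positions 75–84: CGTGCGCAAC.

5'-CGTGCGCAAC-3'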